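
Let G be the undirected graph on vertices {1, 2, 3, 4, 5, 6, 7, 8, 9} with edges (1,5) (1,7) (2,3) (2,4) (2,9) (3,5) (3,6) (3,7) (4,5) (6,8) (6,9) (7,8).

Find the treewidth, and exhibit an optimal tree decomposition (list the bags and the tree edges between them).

Treewidth 3.
One optimal decomposition is:
Bags: B1 = {2, 4, 6, 9}  B2 = {2, 3, 4, 6}  B3 = {3, 4, 5, 6}  B4 = {3, 5, 6, 8}  B5 = {3, 5, 7, 8}  B6 = {1, 5, 7, 8}
Tree: B1–B2, B2–B3, B3–B4, B4–B5, B5–B6

Every bag has size at most 4, so the width is 4 − 1 = 3 and tw(G) ≤ 3. For the lower bound: the 4 vertex sets {2,4,9}, {6}, {3}, {1,5,7,8} are disjoint, each induces a connected subgraph, and every pair is joined by at least one edge of G. Contracting each set to a single vertex therefore yields K_{4} as a minor, and since treewidth is minor-monotone, tw(G) ≥ tw(K_{4}) = 3. Hence tw(G) = 3 exactly.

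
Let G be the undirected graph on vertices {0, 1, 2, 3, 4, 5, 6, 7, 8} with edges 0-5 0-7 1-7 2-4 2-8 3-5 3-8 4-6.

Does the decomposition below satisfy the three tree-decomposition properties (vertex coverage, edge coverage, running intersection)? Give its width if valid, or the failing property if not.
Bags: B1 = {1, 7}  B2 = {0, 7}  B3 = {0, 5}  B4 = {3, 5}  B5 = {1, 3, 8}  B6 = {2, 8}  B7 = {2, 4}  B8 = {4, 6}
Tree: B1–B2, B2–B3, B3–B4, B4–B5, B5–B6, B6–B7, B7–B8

No — bags containing vertex 1 are not connected in the tree.

A tree decomposition must satisfy three properties: every vertex lies in some bag; for every edge, both endpoints lie together in some bag; and for every vertex, the bags containing it form a connected subtree. Here bags containing vertex 1 are not connected in the tree, so the decomposition is invalid.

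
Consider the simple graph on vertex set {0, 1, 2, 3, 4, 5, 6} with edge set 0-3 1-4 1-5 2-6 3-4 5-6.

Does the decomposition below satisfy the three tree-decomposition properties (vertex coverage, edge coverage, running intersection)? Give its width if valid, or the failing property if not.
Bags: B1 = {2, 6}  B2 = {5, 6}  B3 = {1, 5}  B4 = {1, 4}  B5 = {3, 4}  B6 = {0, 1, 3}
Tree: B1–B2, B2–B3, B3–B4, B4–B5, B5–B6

No — bags containing vertex 1 are not connected in the tree.

A tree decomposition must satisfy three properties: every vertex lies in some bag; for every edge, both endpoints lie together in some bag; and for every vertex, the bags containing it form a connected subtree. Here bags containing vertex 1 are not connected in the tree, so the decomposition is invalid.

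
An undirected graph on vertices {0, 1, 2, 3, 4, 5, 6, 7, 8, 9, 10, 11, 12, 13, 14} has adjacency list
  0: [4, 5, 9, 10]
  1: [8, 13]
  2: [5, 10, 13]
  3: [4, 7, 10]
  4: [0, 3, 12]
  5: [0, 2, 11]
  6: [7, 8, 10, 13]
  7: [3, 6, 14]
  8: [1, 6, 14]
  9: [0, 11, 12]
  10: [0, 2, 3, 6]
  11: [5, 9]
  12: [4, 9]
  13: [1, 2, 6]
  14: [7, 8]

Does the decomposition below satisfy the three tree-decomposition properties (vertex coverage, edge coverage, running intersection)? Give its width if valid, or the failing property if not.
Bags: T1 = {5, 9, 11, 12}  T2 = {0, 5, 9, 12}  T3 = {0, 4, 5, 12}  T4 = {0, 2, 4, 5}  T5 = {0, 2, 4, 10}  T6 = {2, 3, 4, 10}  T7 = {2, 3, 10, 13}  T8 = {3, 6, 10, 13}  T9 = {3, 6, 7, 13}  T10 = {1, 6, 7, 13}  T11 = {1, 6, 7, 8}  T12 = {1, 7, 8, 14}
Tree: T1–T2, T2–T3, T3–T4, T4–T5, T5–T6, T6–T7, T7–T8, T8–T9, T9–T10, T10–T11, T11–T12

Every vertex of G appears in some bag (union = {0, 1, 2, 3, 4, 5, 6, 7, 8, 9, 10, 11, 12, 13, 14}); every edge is covered by a bag; and for each vertex v the set of bags containing v is connected in the bag tree. The decomposition is therefore valid. The largest bag has 4 vertices, so the width is 3.

Yes; width 3.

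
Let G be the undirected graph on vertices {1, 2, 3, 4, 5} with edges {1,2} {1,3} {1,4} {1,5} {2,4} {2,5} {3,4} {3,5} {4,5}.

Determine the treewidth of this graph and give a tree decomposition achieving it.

Treewidth 3.
Bags: B1 = {1, 3, 4, 5}  B2 = {1, 2, 4, 5}
Tree: B1–B2

Every bag has size at most 4, so the width is 4 − 1 = 3 and tw(G) ≤ 3. For the lower bound, the 4 vertices {1, 2, 4, 5} are pairwise adjacent, and any tree decomposition puts a clique entirely inside one bag — forcing width ≥ 3. The upper and lower bounds meet at 3, so that is the treewidth.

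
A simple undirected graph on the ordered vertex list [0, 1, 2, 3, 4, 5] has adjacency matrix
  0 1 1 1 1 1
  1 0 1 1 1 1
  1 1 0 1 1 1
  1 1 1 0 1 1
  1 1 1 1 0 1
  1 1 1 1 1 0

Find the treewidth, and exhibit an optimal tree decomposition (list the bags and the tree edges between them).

Treewidth 5.
One optimal decomposition is:
Bags: B1 = {0, 1, 2, 3, 4, 5}
Tree: (single bag)

A single bag containing all 6 vertices is trivially a valid decomposition of width 5. Conversely, {0, 1, 2, 3, 4, 5} is a clique of size 6, and the vertices of any clique must share a bag in every tree decomposition; so some bag has ≥ 6 vertices and tw(G) ≥ 5. Therefore the treewidth is 5.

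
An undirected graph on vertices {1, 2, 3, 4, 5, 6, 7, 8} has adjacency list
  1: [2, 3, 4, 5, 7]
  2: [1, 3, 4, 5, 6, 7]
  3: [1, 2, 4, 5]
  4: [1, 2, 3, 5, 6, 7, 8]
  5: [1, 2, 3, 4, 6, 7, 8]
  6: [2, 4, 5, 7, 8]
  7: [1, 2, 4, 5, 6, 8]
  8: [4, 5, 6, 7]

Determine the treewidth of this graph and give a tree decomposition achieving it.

Treewidth 4.
One optimal decomposition is:
Bags: B1 = {1, 2, 4, 5, 7}  B2 = {1, 2, 3, 4, 5}  B3 = {2, 4, 5, 6, 7}  B4 = {4, 5, 6, 7, 8}
Tree: B1–B2, B1–B3, B3–B4

Every bag has size at most 5, so the width is 5 − 1 = 4 and tw(G) ≤ 4. Conversely, {4, 5, 6, 7, 8} is a clique of size 5, and the vertices of any clique must share a bag in every tree decomposition; so some bag has ≥ 5 vertices and tw(G) ≥ 4. Combining the bounds, tw(G) = 4.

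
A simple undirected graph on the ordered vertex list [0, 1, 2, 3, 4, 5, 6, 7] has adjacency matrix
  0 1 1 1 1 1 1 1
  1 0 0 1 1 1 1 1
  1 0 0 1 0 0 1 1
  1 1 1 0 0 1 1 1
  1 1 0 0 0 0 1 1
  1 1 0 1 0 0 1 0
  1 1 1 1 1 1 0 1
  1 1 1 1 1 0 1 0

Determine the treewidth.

A width-4 tree decomposition is:
Bags: B1 = {0, 2, 3, 6, 7}  B2 = {0, 1, 3, 6, 7}  B3 = {0, 1, 4, 6, 7}  B4 = {0, 1, 3, 5, 6}
Tree: B1–B2, B2–B3, B2–B4
Each bag holds 5 vertices, so the decomposition has width 4, which upper-bounds the treewidth. For the lower bound, the 5 vertices {0, 1, 3, 5, 6} are pairwise adjacent, and any tree decomposition puts a clique entirely inside one bag — forcing width ≥ 4. The upper and lower bounds meet at 4, so that is the treewidth.

4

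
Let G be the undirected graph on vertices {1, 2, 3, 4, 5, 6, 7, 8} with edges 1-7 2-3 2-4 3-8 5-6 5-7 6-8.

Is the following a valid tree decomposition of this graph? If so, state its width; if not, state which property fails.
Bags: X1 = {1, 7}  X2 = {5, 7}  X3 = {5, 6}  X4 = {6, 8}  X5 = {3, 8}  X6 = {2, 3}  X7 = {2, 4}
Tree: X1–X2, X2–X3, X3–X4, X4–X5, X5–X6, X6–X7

Yes; width 1.

Checking the three conditions: (i) the bags cover all of {1, 2, 3, 4, 5, 6, 7, 8}; (ii) for each edge, some bag contains both endpoints; (iii) the bags containing any fixed vertex form a subtree. All hold, so the decomposition is valid with width 2 − 1 = 1.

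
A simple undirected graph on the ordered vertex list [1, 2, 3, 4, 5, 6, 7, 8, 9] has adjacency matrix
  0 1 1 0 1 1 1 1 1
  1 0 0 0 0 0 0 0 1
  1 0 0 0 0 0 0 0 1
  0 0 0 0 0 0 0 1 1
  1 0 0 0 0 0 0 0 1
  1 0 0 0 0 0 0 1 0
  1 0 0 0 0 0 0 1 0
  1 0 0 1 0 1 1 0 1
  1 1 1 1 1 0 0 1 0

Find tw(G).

2

A width-2 tree decomposition is:
Bags: B1 = {1, 7, 8}  B2 = {1, 8, 9}  B3 = {1, 2, 9}  B4 = {1, 5, 9}  B5 = {1, 3, 9}  B6 = {1, 6, 8}  B7 = {4, 8, 9}
Tree: B1–B2, B2–B3, B3–B4, B4–B5, B1–B6, B2–B7
Every bag has size at most 3, so the width is 3 − 1 = 2 and tw(G) ≤ 2. For the lower bound, the 3 vertices {1, 8, 9} are pairwise adjacent, and any tree decomposition puts a clique entirely inside one bag — forcing width ≥ 2. Combining the bounds, tw(G) = 2.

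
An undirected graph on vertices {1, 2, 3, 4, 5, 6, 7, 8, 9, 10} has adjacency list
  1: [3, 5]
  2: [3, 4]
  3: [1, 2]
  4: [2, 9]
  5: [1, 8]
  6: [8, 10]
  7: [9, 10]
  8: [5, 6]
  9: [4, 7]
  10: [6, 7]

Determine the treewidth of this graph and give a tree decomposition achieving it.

Treewidth 2.
Bags: B1 = {7, 9, 10}  B2 = {6, 9, 10}  B3 = {6, 8, 9}  B4 = {5, 8, 9}  B5 = {1, 5, 9}  B6 = {1, 3, 9}  B7 = {2, 3, 9}  B8 = {2, 4, 9}
Tree: B1–B2, B2–B3, B3–B4, B4–B5, B5–B6, B6–B7, B7–B8

Every bag has size at most 3, so the width is 3 − 1 = 2 and tw(G) ≤ 2. The edges 9–7–10–6–8–5–1–3–2–4–9 form a cycle, so G is not a tree and its treewidth is at least 2. The upper and lower bounds meet at 2, so that is the treewidth.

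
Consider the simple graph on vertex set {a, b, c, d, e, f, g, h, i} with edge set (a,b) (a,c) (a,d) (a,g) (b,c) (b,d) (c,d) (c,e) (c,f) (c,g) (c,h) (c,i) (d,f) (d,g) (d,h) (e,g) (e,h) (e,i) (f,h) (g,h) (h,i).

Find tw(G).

3

A width-3 tree decomposition is:
Bags: B1 = {a, c, d, g}  B2 = {c, d, g, h}  B3 = {c, e, g, h}  B4 = {c, d, f, h}  B5 = {a, b, c, d}  B6 = {c, e, h, i}
Tree: B1–B2, B2–B3, B2–B4, B1–B5, B3–B6
The largest bag has 4 vertices, giving width 3; this decomposition certifies tw(G) ≤ 3. For the lower bound, the 4 vertices {c, d, g, h} are pairwise adjacent, and any tree decomposition puts a clique entirely inside one bag — forcing width ≥ 3. Hence tw(G) = 3 exactly.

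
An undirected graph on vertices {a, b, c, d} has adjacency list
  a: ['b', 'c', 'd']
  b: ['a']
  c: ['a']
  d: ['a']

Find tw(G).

1

A width-1 tree decomposition is:
Bags: B1 = {a, c}  B2 = {a, b}  B3 = {a, d}
Tree: B1–B2, B1–B3
Every bag has size at most 2, so the width is 2 − 1 = 1 and tw(G) ≤ 1. Any graph with an edge has treewidth ≥ 1, and G has the edge a–c. Therefore the treewidth is 1.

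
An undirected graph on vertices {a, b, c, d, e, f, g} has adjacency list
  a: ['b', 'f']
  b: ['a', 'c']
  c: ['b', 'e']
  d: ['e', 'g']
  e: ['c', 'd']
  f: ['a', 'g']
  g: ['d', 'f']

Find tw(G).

A width-2 tree decomposition is:
Bags: B1 = {d, e, g}  B2 = {e, f, g}  B3 = {a, e, f}  B4 = {a, b, e}  B5 = {b, c, e}
Tree: B1–B2, B2–B3, B3–B4, B4–B5
The largest bag has 3 vertices, giving width 2; this decomposition certifies tw(G) ≤ 2. Since e–d–g–f–a–b–c–e is a cycle in G, G is not acyclic. Forests are exactly the graphs of treewidth ≤ 1, so tw(G) ≥ 2. The upper and lower bounds meet at 2, so that is the treewidth.

2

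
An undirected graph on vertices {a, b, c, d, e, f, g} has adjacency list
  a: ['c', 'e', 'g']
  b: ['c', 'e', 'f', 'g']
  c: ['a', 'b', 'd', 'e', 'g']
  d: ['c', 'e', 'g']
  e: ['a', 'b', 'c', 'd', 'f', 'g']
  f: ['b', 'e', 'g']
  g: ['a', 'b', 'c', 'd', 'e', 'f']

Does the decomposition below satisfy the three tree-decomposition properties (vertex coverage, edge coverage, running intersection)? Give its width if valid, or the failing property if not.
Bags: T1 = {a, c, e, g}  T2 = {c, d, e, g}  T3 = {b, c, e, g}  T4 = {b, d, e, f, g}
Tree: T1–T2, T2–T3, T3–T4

A tree decomposition must satisfy three properties: every vertex lies in some bag; for every edge, both endpoints lie together in some bag; and for every vertex, the bags containing it form a connected subtree. Here bags containing vertex d are not connected in the tree, so the decomposition is invalid.

No — bags containing vertex d are not connected in the tree.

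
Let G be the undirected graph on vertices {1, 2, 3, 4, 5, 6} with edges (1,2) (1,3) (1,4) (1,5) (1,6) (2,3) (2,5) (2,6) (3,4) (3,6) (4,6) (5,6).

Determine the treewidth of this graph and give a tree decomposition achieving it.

Treewidth 3.
Bags: B1 = {1, 2, 3, 6}  B2 = {1, 3, 4, 6}  B3 = {1, 2, 5, 6}
Tree: B1–B2, B1–B3

Each bag holds 4 vertices, so the decomposition has width 3, which upper-bounds the treewidth. On the other hand G contains the 4-clique {1, 2, 3, 6}. A clique must lie in a single bag of any decomposition, so no decomposition can have width below 3. Therefore the treewidth is 3.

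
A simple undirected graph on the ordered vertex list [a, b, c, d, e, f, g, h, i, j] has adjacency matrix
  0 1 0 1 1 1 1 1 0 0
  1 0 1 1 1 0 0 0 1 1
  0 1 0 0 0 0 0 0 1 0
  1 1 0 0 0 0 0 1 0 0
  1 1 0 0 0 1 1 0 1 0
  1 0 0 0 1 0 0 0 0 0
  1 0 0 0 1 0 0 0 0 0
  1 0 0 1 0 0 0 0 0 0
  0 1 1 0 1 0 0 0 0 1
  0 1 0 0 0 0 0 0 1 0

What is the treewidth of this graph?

2

A width-2 tree decomposition is:
Bags: B1 = {a, b, e}  B2 = {b, e, i}  B3 = {a, b, d}  B4 = {a, d, h}  B5 = {a, e, g}  B6 = {b, i, j}  B7 = {a, e, f}  B8 = {b, c, i}
Tree: B1–B2, B1–B3, B3–B4, B1–B5, B2–B6, B1–B7, B6–B8
Each bag holds 3 vertices, so the decomposition has width 2, which upper-bounds the treewidth. Conversely, {a, e, g} is a clique of size 3, and the vertices of any clique must share a bag in every tree decomposition; so some bag has ≥ 3 vertices and tw(G) ≥ 2. Therefore the treewidth is 2.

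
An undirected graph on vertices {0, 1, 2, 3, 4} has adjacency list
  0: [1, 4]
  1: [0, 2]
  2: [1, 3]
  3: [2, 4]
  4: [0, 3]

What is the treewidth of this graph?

A width-2 tree decomposition is:
Bags: B1 = {0, 1, 4}  B2 = {1, 3, 4}  B3 = {1, 2, 3}
Tree: B1–B2, B2–B3
Each bag holds 3 vertices, so the decomposition has width 2, which upper-bounds the treewidth. The edges 1–0–4–3–2–1 form a cycle, so G is not a tree and its treewidth is at least 2. Combining the bounds, tw(G) = 2.

2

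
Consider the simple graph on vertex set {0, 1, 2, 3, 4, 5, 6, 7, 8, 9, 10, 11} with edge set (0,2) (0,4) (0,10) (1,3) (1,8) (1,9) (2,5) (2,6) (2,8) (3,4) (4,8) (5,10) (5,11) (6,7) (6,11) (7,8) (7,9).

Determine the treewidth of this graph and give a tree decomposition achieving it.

Treewidth 3.
One optimal decomposition is:
Bags: B1 = {1, 3, 4, 9}  B2 = {1, 4, 8, 9}  B3 = {4, 7, 8, 9}  B4 = {0, 4, 7, 8}  B5 = {0, 2, 7, 8}  B6 = {0, 2, 6, 7}  B7 = {0, 2, 6, 10}  B8 = {2, 5, 6, 10}  B9 = {5, 6, 10, 11}
Tree: B1–B2, B2–B3, B3–B4, B4–B5, B5–B6, B6–B7, B7–B8, B8–B9

Each bag holds 4 vertices, so the decomposition has width 3, which upper-bounds the treewidth. For the lower bound: the 4 vertex sets {1,3,9}, {4}, {8}, {0,2,6,7} are disjoint, each induces a connected subgraph, and every pair is joined by at least one edge of G. Contracting each set to a single vertex therefore yields K_{4} as a minor, and since treewidth is minor-monotone, tw(G) ≥ tw(K_{4}) = 3. Combining the bounds, tw(G) = 3.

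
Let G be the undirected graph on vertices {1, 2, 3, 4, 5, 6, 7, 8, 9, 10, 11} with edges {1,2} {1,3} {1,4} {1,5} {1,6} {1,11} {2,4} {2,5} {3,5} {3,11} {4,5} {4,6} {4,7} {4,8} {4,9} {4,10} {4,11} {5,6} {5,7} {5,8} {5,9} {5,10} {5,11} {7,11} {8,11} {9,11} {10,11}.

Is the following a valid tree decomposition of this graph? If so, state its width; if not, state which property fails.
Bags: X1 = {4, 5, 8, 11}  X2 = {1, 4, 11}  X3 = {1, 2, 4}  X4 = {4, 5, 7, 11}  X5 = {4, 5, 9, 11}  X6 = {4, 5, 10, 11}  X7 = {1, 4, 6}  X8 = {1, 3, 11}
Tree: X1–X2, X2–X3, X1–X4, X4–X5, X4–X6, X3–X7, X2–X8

No — edge (5,1) lies in no bag.

A tree decomposition must satisfy three properties: every vertex lies in some bag; for every edge, both endpoints lie together in some bag; and for every vertex, the bags containing it form a connected subtree. Here edge (5,1) lies in no bag, so the decomposition is invalid.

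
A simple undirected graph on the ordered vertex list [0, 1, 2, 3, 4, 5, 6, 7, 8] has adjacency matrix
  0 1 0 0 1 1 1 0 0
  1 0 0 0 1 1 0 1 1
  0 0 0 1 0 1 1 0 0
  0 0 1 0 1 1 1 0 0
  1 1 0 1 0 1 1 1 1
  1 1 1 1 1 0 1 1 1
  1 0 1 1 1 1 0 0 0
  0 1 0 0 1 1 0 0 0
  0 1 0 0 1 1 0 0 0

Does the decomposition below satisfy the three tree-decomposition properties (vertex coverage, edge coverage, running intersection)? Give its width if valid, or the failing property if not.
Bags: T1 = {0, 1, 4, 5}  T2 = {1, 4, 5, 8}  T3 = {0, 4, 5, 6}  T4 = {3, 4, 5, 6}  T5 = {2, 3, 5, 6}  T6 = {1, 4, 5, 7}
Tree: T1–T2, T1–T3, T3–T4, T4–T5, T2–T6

Every vertex of G appears in some bag (union = {0, 1, 2, 3, 4, 5, 6, 7, 8}); every edge is covered by a bag; and for each vertex v the set of bags containing v is connected in the bag tree. The decomposition is therefore valid. The largest bag has 4 vertices, so the width is 3.

Yes; width 3.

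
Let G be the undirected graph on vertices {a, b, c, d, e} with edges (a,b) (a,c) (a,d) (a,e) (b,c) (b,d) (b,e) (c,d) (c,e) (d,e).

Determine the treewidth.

A width-4 tree decomposition is:
Bags: B1 = {a, b, c, d, e}
Tree: (single bag)
With just one bag of size 5, the width is 5 − 1 = 4, so tw(G) ≤ 4. Conversely, {a, b, c, d, e} is a clique of size 5, and the vertices of any clique must share a bag in every tree decomposition; so some bag has ≥ 5 vertices and tw(G) ≥ 4. Hence tw(G) = 4 exactly.

4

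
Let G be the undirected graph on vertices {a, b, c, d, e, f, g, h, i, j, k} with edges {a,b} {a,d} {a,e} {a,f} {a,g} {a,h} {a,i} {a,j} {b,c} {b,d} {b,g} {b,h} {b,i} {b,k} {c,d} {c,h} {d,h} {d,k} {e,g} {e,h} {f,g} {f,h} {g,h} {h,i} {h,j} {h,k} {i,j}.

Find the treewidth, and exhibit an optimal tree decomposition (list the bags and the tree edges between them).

The largest bag has 4 vertices, giving width 3; this decomposition certifies tw(G) ≤ 3. On the other hand G contains the 4-clique {b, c, d, h}. A clique must lie in a single bag of any decomposition, so no decomposition can have width below 3. Combining the bounds, tw(G) = 3.

Treewidth 3.
One optimal decomposition is:
Bags: B1 = {a, e, g, h}  B2 = {a, f, g, h}  B3 = {a, b, g, h}  B4 = {a, b, d, h}  B5 = {b, c, d, h}  B6 = {a, b, h, i}  B7 = {a, h, i, j}  B8 = {b, d, h, k}
Tree: B1–B2, B2–B3, B3–B4, B4–B5, B3–B6, B6–B7, B5–B8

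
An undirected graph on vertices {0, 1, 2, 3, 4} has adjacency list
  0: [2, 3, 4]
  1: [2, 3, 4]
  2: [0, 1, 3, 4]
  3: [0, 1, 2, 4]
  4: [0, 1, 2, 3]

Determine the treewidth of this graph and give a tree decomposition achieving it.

Every bag has size at most 4, so the width is 4 − 1 = 3 and tw(G) ≤ 3. For the lower bound, the 4 vertices {0, 2, 3, 4} are pairwise adjacent, and any tree decomposition puts a clique entirely inside one bag — forcing width ≥ 3. Therefore the treewidth is 3.

Treewidth 3.
Bags: B1 = {1, 2, 3, 4}  B2 = {0, 2, 3, 4}
Tree: B1–B2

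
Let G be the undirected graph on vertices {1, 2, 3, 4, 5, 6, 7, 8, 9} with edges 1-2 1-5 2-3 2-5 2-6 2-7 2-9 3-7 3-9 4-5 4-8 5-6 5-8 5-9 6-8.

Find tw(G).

A width-2 tree decomposition is:
Bags: B1 = {4, 5, 8}  B2 = {5, 6, 8}  B3 = {2, 5, 6}  B4 = {2, 5, 9}  B5 = {1, 2, 5}  B6 = {2, 3, 9}  B7 = {2, 3, 7}
Tree: B1–B2, B2–B3, B3–B4, B3–B5, B4–B6, B6–B7
Every bag has size at most 3, so the width is 3 − 1 = 2 and tw(G) ≤ 2. Conversely, {4, 5, 8} is a clique of size 3, and the vertices of any clique must share a bag in every tree decomposition; so some bag has ≥ 3 vertices and tw(G) ≥ 2. Hence tw(G) = 2 exactly.

2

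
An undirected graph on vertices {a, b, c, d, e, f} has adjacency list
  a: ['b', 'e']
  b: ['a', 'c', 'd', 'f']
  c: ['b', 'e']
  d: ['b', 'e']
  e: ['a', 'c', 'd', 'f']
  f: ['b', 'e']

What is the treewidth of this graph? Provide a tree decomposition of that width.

Treewidth 2.
One such decomposition:
Bags: B1 = {b, c, e}  B2 = {b, e, f}  B3 = {a, b, e}  B4 = {b, d, e}
Tree: B1–B2, B2–B3, B3–B4

Each bag holds 3 vertices, so the decomposition has width 2, which upper-bounds the treewidth. For the lower bound, G contains the cycle b–c–e–f–b, so G is not a forest; only forests have treewidth ≤ 1, hence tw(G) ≥ 2. The upper and lower bounds meet at 2, so that is the treewidth.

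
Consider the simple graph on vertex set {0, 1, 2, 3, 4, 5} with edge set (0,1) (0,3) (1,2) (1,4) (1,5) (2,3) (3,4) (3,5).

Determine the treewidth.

A width-2 tree decomposition is:
Bags: B1 = {1, 2, 3}  B2 = {0, 1, 3}  B3 = {1, 3, 4}  B4 = {1, 3, 5}
Tree: B1–B2, B2–B3, B3–B4
The largest bag has 3 vertices, giving width 2; this decomposition certifies tw(G) ≤ 2. Since 2–1–0–3–2 is a cycle in G, G is not acyclic. Forests are exactly the graphs of treewidth ≤ 1, so tw(G) ≥ 2. Hence tw(G) = 2 exactly.

2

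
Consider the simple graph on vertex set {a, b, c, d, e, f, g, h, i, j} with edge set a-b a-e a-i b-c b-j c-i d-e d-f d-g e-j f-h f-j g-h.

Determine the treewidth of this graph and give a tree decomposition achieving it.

Each bag holds 3 vertices, so the decomposition has width 2, which upper-bounds the treewidth. Since c–i–a–b–c is a cycle in G, G is not acyclic. Forests are exactly the graphs of treewidth ≤ 1, so tw(G) ≥ 2. Combining the bounds, tw(G) = 2.

Treewidth 2.
One such decomposition:
Bags: B1 = {b, c, i}  B2 = {a, b, i}  B3 = {a, b, j}  B4 = {a, e, j}  B5 = {e, f, j}  B6 = {d, e, f}  B7 = {d, f, h}  B8 = {d, g, h}
Tree: B1–B2, B2–B3, B3–B4, B4–B5, B5–B6, B6–B7, B7–B8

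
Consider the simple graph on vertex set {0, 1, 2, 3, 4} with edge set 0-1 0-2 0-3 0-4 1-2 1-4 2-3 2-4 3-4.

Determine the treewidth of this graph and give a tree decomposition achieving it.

The largest bag has 4 vertices, giving width 3; this decomposition certifies tw(G) ≤ 3. Conversely, {0, 1, 2, 4} is a clique of size 4, and the vertices of any clique must share a bag in every tree decomposition; so some bag has ≥ 4 vertices and tw(G) ≥ 3. The upper and lower bounds meet at 3, so that is the treewidth.

Treewidth 3.
One such decomposition:
Bags: B1 = {0, 2, 3, 4}  B2 = {0, 1, 2, 4}
Tree: B1–B2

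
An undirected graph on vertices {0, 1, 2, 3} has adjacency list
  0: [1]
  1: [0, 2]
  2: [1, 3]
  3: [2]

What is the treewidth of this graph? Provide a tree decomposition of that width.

Each bag holds 2 vertices, so the decomposition has width 1, which upper-bounds the treewidth. G has an edge, so its treewidth is at least 1. Combining the bounds, tw(G) = 1.

Treewidth 1.
Bags: B1 = {0, 1}  B2 = {1, 2}  B3 = {2, 3}
Tree: B1–B2, B2–B3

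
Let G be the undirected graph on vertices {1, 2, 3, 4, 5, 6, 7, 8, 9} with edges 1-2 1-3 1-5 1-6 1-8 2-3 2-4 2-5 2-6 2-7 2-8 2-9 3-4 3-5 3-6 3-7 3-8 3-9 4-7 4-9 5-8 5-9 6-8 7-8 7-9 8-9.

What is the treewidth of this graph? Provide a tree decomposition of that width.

Treewidth 4.
One such decomposition:
Bags: B1 = {1, 2, 3, 5, 8}  B2 = {2, 3, 5, 8, 9}  B3 = {1, 2, 3, 6, 8}  B4 = {2, 3, 7, 8, 9}  B5 = {2, 3, 4, 7, 9}
Tree: B1–B2, B1–B3, B2–B4, B4–B5

The largest bag has 5 vertices, giving width 4; this decomposition certifies tw(G) ≤ 4. For the lower bound, the 5 vertices {1, 2, 3, 5, 8} are pairwise adjacent, and any tree decomposition puts a clique entirely inside one bag — forcing width ≥ 4. Combining the bounds, tw(G) = 4.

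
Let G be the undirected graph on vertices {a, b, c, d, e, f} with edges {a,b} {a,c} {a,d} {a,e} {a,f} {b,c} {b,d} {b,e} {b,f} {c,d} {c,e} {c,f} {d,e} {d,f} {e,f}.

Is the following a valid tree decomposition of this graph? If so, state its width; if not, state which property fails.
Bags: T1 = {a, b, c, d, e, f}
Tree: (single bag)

Every vertex of G appears in some bag (union = {a, b, c, d, e, f}); every edge is covered by a bag; and for each vertex v the set of bags containing v is connected in the bag tree. The decomposition is therefore valid. The largest bag has 6 vertices, so the width is 5.

Yes; width 5.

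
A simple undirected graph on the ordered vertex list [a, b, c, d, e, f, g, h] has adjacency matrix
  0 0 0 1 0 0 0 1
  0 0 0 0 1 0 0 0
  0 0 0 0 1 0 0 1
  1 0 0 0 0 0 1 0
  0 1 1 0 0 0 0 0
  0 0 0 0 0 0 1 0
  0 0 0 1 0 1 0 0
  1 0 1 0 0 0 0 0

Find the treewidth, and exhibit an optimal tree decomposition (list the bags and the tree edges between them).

Treewidth 1.
Bags: B1 = {b, e}  B2 = {c, e}  B3 = {c, h}  B4 = {a, h}  B5 = {a, d}  B6 = {d, g}  B7 = {f, g}
Tree: B1–B2, B2–B3, B3–B4, B4–B5, B5–B6, B6–B7

Each bag holds 2 vertices, so the decomposition has width 1, which upper-bounds the treewidth. G has an edge, so its treewidth is at least 1. Combining the bounds, tw(G) = 1.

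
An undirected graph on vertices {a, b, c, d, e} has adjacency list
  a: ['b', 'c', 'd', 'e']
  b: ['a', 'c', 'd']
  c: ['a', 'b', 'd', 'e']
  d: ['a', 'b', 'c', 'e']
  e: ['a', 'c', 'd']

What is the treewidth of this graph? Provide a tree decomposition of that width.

The largest bag has 4 vertices, giving width 3; this decomposition certifies tw(G) ≤ 3. For the lower bound, the 4 vertices {a, c, d, e} are pairwise adjacent, and any tree decomposition puts a clique entirely inside one bag — forcing width ≥ 3. Hence tw(G) = 3 exactly.

Treewidth 3.
One such decomposition:
Bags: B1 = {a, b, c, d}  B2 = {a, c, d, e}
Tree: B1–B2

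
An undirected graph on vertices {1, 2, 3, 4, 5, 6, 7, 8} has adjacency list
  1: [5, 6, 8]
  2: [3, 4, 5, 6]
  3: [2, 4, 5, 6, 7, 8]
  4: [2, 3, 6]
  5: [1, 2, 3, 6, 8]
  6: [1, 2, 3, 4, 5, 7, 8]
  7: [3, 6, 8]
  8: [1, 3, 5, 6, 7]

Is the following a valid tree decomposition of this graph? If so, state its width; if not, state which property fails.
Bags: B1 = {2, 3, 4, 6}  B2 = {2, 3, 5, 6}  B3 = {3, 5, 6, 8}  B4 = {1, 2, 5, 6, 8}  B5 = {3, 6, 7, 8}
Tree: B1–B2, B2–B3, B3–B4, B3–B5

No — bags containing vertex 2 are not connected in the tree.

A tree decomposition must satisfy three properties: every vertex lies in some bag; for every edge, both endpoints lie together in some bag; and for every vertex, the bags containing it form a connected subtree. Here bags containing vertex 2 are not connected in the tree, so the decomposition is invalid.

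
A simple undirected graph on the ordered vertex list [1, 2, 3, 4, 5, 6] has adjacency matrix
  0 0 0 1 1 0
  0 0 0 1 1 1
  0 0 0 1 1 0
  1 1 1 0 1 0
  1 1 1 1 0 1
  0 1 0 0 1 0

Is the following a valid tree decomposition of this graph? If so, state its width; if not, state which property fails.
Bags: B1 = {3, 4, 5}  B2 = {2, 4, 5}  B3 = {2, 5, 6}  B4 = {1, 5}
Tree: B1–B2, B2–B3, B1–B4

No — edge (4,1) lies in no bag.

A tree decomposition must satisfy three properties: every vertex lies in some bag; for every edge, both endpoints lie together in some bag; and for every vertex, the bags containing it form a connected subtree. Here edge (4,1) lies in no bag, so the decomposition is invalid.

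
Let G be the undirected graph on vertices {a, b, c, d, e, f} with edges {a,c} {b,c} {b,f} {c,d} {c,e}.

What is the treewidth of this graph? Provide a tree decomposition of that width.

Treewidth 1.
Bags: B1 = {c, d}  B2 = {b, c}  B3 = {c, e}  B4 = {a, c}  B5 = {b, f}
Tree: B1–B2, B2–B3, B3–B4, B2–B5

The largest bag has 2 vertices, giving width 1; this decomposition certifies tw(G) ≤ 1. G has an edge, so its treewidth is at least 1. Hence tw(G) = 1 exactly.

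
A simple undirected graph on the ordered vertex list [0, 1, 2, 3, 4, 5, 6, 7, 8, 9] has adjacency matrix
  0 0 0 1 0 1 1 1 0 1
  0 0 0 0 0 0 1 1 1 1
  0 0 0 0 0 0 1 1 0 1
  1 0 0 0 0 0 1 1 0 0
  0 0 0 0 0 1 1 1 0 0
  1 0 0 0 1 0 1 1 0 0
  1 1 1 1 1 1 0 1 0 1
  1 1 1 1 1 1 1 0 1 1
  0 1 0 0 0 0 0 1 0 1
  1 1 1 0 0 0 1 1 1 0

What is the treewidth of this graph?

A width-3 tree decomposition is:
Bags: B1 = {0, 6, 7, 9}  B2 = {2, 6, 7, 9}  B3 = {0, 5, 6, 7}  B4 = {0, 3, 6, 7}  B5 = {1, 6, 7, 9}  B6 = {1, 7, 8, 9}  B7 = {4, 5, 6, 7}
Tree: B1–B2, B1–B3, B1–B4, B1–B5, B5–B6, B3–B7
The largest bag has 4 vertices, giving width 3; this decomposition certifies tw(G) ≤ 3. For the lower bound, the 4 vertices {1, 7, 8, 9} are pairwise adjacent, and any tree decomposition puts a clique entirely inside one bag — forcing width ≥ 3. Combining the bounds, tw(G) = 3.

3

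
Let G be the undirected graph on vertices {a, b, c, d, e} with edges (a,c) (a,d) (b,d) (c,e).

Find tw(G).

A width-1 tree decomposition is:
Bags: B1 = {a, c}  B2 = {a, d}  B3 = {b, d}  B4 = {c, e}
Tree: B1–B2, B2–B3, B1–B4
Every bag has size at most 2, so the width is 2 − 1 = 1 and tw(G) ≤ 1. G has an edge, so its treewidth is at least 1. Combining the bounds, tw(G) = 1.

1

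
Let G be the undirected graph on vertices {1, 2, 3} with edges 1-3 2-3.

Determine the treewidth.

A width-1 tree decomposition is:
Bags: B1 = {2, 3}  B2 = {1, 3}
Tree: B1–B2
Each bag holds 2 vertices, so the decomposition has width 1, which upper-bounds the treewidth. Any graph with an edge has treewidth ≥ 1, and G has the edge 2–3. Combining the bounds, tw(G) = 1.

1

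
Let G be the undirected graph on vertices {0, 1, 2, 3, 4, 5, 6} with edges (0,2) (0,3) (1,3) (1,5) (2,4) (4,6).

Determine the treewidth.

1

A width-1 tree decomposition is:
Bags: B1 = {1, 5}  B2 = {1, 3}  B3 = {0, 3}  B4 = {0, 2}  B5 = {2, 4}  B6 = {4, 6}
Tree: B1–B2, B2–B3, B3–B4, B4–B5, B5–B6
The largest bag has 2 vertices, giving width 1; this decomposition certifies tw(G) ≤ 1. Any graph with an edge has treewidth ≥ 1, and G has the edge 5–1. Hence tw(G) = 1 exactly.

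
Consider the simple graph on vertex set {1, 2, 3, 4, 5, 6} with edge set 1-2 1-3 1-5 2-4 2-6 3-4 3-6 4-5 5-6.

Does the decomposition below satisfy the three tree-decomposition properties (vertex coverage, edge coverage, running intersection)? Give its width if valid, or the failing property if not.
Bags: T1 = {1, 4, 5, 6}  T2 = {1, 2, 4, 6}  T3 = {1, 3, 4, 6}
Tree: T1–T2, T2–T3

Vertex coverage: the bags together contain {1, 2, 3, 4, 5, 6}, the full vertex set. Edge coverage: each edge of G has both endpoints in at least one bag. Running intersection: for every vertex, the bags containing it form a connected subtree. All three properties hold, so this is a valid tree decomposition of width max|bag| − 1 = 3, and hence tw(G) ≤ 3.

Yes; width 3.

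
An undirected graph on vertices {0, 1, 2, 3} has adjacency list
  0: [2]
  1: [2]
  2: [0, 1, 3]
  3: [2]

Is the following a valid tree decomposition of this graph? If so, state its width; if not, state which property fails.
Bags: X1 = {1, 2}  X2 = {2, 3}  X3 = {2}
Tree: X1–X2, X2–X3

No — vertex 0 appears in no bag.

A tree decomposition must satisfy three properties: every vertex lies in some bag; for every edge, both endpoints lie together in some bag; and for every vertex, the bags containing it form a connected subtree. Here vertex 0 appears in no bag, so the decomposition is invalid.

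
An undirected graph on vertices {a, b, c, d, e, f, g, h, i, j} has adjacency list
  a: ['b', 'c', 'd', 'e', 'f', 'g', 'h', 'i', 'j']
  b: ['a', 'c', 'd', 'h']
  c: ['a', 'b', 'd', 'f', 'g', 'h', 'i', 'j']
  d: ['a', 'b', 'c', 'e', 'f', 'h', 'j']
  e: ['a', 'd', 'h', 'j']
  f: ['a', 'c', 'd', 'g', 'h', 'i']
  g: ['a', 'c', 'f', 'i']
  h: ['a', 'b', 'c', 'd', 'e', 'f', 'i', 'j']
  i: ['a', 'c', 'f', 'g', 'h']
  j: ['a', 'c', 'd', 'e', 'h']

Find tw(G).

4

A width-4 tree decomposition is:
Bags: B1 = {a, c, f, g, i}  B2 = {a, c, f, h, i}  B3 = {a, c, d, f, h}  B4 = {a, c, d, h, j}  B5 = {a, b, c, d, h}  B6 = {a, d, e, h, j}
Tree: B1–B2, B2–B3, B3–B4, B4–B5, B4–B6
Every bag has size at most 5, so the width is 5 − 1 = 4 and tw(G) ≤ 4. On the other hand G contains the 5-clique {a, c, f, g, i}. A clique must lie in a single bag of any decomposition, so no decomposition can have width below 4. The upper and lower bounds meet at 4, so that is the treewidth.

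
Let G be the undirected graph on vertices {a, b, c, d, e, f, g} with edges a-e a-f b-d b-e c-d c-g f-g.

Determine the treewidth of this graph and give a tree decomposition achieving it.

The largest bag has 3 vertices, giving width 2; this decomposition certifies tw(G) ≤ 2. Since a–e–b–d–c–g–f–a is a cycle in G, G is not acyclic. Forests are exactly the graphs of treewidth ≤ 1, so tw(G) ≥ 2. Hence tw(G) = 2 exactly.

Treewidth 2.
Bags: B1 = {a, b, e}  B2 = {a, b, d}  B3 = {a, c, d}  B4 = {a, c, g}  B5 = {a, f, g}
Tree: B1–B2, B2–B3, B3–B4, B4–B5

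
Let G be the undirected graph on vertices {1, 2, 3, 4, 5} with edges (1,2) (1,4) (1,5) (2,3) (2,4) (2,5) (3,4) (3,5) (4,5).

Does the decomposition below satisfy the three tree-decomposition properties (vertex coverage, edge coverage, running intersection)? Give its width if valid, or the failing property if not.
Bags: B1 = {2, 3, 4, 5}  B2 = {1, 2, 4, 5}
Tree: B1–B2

Yes; width 3.

Checking the three conditions: (i) the bags cover all of {1, 2, 3, 4, 5}; (ii) for each edge, some bag contains both endpoints; (iii) the bags containing any fixed vertex form a subtree. All hold, so the decomposition is valid with width 4 − 1 = 3.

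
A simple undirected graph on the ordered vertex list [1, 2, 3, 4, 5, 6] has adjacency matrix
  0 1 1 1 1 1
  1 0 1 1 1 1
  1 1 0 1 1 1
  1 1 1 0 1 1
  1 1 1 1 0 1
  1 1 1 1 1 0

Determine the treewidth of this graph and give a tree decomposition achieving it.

Treewidth 5.
One optimal decomposition is:
Bags: B1 = {1, 2, 3, 4, 5, 6}
Tree: (single bag)

A single bag containing all 6 vertices is trivially a valid decomposition of width 5. Conversely, {1, 2, 3, 4, 5, 6} is a clique of size 6, and the vertices of any clique must share a bag in every tree decomposition; so some bag has ≥ 6 vertices and tw(G) ≥ 5. The upper and lower bounds meet at 5, so that is the treewidth.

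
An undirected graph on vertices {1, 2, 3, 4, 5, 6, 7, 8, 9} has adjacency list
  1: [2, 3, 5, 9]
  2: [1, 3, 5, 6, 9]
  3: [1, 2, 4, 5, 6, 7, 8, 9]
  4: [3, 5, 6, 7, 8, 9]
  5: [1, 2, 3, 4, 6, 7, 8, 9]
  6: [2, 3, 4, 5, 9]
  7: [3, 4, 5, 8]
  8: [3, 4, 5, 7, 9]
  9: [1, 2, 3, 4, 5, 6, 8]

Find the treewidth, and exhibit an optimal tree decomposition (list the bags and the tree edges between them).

Treewidth 4.
Bags: B1 = {3, 4, 5, 8, 9}  B2 = {3, 4, 5, 6, 9}  B3 = {3, 4, 5, 7, 8}  B4 = {2, 3, 5, 6, 9}  B5 = {1, 2, 3, 5, 9}
Tree: B1–B2, B1–B3, B2–B4, B4–B5

Every bag has size at most 5, so the width is 5 − 1 = 4 and tw(G) ≤ 4. For the lower bound, the 5 vertices {3, 4, 5, 8, 9} are pairwise adjacent, and any tree decomposition puts a clique entirely inside one bag — forcing width ≥ 4. The upper and lower bounds meet at 4, so that is the treewidth.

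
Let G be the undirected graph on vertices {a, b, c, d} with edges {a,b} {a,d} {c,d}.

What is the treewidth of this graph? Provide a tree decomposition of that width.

Treewidth 1.
One optimal decomposition is:
Bags: B1 = {c, d}  B2 = {a, d}  B3 = {a, b}
Tree: B1–B2, B2–B3

Each bag holds 2 vertices, so the decomposition has width 1, which upper-bounds the treewidth. Since G has at least one edge (e.g. c–d), it is not an edgeless graph, so tw(G) ≥ 1. The upper and lower bounds meet at 1, so that is the treewidth.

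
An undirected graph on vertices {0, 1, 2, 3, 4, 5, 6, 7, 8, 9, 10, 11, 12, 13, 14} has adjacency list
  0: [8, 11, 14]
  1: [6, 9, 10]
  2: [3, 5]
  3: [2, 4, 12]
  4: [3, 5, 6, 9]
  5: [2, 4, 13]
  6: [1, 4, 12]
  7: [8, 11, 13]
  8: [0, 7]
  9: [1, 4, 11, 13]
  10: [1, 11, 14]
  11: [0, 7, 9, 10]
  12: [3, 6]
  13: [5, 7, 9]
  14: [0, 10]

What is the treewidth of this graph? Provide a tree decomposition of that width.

Treewidth 3.
One such decomposition:
Bags: B1 = {2, 3, 6, 12}  B2 = {2, 3, 4, 6}  B3 = {2, 4, 5, 6}  B4 = {1, 4, 5, 6}  B5 = {1, 4, 5, 9}  B6 = {1, 5, 9, 13}  B7 = {1, 9, 10, 13}  B8 = {9, 10, 11, 13}  B9 = {7, 10, 11, 13}  B10 = {7, 10, 11, 14}  B11 = {0, 7, 11, 14}  B12 = {0, 7, 8, 14}
Tree: B1–B2, B2–B3, B3–B4, B4–B5, B5–B6, B6–B7, B7–B8, B8–B9, B9–B10, B10–B11, B11–B12

The largest bag has 4 vertices, giving width 3; this decomposition certifies tw(G) ≤ 3. For the lower bound: the 4 vertex sets {2,3,12}, {6}, {4}, {1,5,9,13} are disjoint, each induces a connected subgraph, and every pair is joined by at least one edge of G. Contracting each set to a single vertex therefore yields K_{4} as a minor, and since treewidth is minor-monotone, tw(G) ≥ tw(K_{4}) = 3. Hence tw(G) = 3 exactly.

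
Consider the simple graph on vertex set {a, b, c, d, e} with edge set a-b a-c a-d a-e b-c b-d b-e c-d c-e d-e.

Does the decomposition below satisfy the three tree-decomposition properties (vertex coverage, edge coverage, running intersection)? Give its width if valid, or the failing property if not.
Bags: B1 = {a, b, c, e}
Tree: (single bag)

No — vertex d appears in no bag.

A tree decomposition must satisfy three properties: every vertex lies in some bag; for every edge, both endpoints lie together in some bag; and for every vertex, the bags containing it form a connected subtree. Here vertex d appears in no bag, so the decomposition is invalid.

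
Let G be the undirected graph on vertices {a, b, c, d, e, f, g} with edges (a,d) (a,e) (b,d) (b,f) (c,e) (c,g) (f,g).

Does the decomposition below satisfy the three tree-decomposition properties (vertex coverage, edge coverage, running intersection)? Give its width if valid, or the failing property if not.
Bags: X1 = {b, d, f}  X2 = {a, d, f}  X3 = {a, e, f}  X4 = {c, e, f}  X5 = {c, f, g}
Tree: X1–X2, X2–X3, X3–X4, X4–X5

Yes; width 2.

Vertex coverage: the bags together contain {a, b, c, d, e, f, g}, the full vertex set. Edge coverage: each edge of G has both endpoints in at least one bag. Running intersection: for every vertex, the bags containing it form a connected subtree. All three properties hold, so this is a valid tree decomposition of width max|bag| − 1 = 2, and hence tw(G) ≤ 2.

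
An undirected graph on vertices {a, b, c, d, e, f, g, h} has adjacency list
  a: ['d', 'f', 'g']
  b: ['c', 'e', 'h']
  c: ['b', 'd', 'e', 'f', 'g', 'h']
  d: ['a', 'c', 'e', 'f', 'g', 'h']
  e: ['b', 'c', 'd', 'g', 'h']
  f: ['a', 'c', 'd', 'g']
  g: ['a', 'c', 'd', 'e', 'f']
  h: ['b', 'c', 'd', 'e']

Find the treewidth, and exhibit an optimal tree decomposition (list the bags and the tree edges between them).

The largest bag has 4 vertices, giving width 3; this decomposition certifies tw(G) ≤ 3. For the lower bound, the 4 vertices {c, d, e, g} are pairwise adjacent, and any tree decomposition puts a clique entirely inside one bag — forcing width ≥ 3. The upper and lower bounds meet at 3, so that is the treewidth.

Treewidth 3.
Bags: B1 = {c, d, e, h}  B2 = {c, d, e, g}  B3 = {c, d, f, g}  B4 = {b, c, e, h}  B5 = {a, d, f, g}
Tree: B1–B2, B2–B3, B1–B4, B3–B5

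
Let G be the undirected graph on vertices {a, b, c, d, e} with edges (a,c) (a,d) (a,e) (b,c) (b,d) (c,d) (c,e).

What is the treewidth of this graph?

2

A width-2 tree decomposition is:
Bags: B1 = {b, c, d}  B2 = {a, c, d}  B3 = {a, c, e}
Tree: B1–B2, B2–B3
Every bag has size at most 3, so the width is 3 − 1 = 2 and tw(G) ≤ 2. For the lower bound, the 3 vertices {a, c, d} are pairwise adjacent, and any tree decomposition puts a clique entirely inside one bag — forcing width ≥ 2. The upper and lower bounds meet at 2, so that is the treewidth.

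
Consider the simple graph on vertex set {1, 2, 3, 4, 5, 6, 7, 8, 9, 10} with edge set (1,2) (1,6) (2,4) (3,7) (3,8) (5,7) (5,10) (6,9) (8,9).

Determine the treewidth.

A width-1 tree decomposition is:
Bags: B1 = {2, 4}  B2 = {1, 2}  B3 = {1, 6}  B4 = {6, 9}  B5 = {8, 9}  B6 = {3, 8}  B7 = {3, 7}  B8 = {5, 7}  B9 = {5, 10}
Tree: B1–B2, B2–B3, B3–B4, B4–B5, B5–B6, B6–B7, B7–B8, B8–B9
Every bag has size at most 2, so the width is 2 − 1 = 1 and tw(G) ≤ 1. Any graph with an edge has treewidth ≥ 1, and G has the edge 4–2. Therefore the treewidth is 1.

1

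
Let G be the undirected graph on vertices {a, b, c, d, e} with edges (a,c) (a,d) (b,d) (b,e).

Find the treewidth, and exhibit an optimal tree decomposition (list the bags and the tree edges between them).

Treewidth 1.
Bags: B1 = {b, d}  B2 = {a, d}  B3 = {a, c}  B4 = {b, e}
Tree: B1–B2, B2–B3, B1–B4

Every bag has size at most 2, so the width is 2 − 1 = 1 and tw(G) ≤ 1. Since G has at least one edge (e.g. b–d), it is not an edgeless graph, so tw(G) ≥ 1. Combining the bounds, tw(G) = 1.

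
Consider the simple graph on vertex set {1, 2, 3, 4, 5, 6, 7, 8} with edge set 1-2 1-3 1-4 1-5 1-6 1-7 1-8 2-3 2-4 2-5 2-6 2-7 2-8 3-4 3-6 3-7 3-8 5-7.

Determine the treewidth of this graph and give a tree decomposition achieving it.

Treewidth 3.
Bags: B1 = {1, 2, 3, 7}  B2 = {1, 2, 5, 7}  B3 = {1, 2, 3, 6}  B4 = {1, 2, 3, 4}  B5 = {1, 2, 3, 8}
Tree: B1–B2, B1–B3, B3–B4, B3–B5

Every bag has size at most 4, so the width is 4 − 1 = 3 and tw(G) ≤ 3. Conversely, {1, 2, 3, 8} is a clique of size 4, and the vertices of any clique must share a bag in every tree decomposition; so some bag has ≥ 4 vertices and tw(G) ≥ 3. Therefore the treewidth is 3.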